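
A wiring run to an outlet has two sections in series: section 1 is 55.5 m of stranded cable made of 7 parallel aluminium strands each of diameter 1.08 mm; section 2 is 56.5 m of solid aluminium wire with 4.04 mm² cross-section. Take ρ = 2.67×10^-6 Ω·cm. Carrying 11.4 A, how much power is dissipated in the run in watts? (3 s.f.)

78.6 W

ρ = 2.67×10^-6 Ω·cm = 2.67×10^-8 Ω·m
Section 1: A_strand = π(5.4000e-04)² = 9.161e-07 m²; R₁ = ρL/(N·A_s) = (2.67×10^-8)(55.5)/(7×9.161e-07) = 0.2311 Ω
Section 2: A = 4.04 mm² = 4.040e-06 m²
R₂ = (2.67×10^-8)(56.5)/(4.040e-06) = 0.3734 Ω
R = R₁ + R₂ = 0.6045 Ω
P = I²R = (11.4)² × 0.6045 = 78.6 W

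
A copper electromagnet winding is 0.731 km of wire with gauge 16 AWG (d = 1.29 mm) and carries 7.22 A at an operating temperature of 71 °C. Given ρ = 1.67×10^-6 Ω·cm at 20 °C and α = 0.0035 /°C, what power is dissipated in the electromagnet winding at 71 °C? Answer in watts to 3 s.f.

ρ = 1.67×10^-6 Ω·cm = 1.67×10^-8 Ω·m
A = π(1.29/2 mm)² = π(6.4500e-04 m)² = 1.307e-06 m²
R₍20₎ = ρL/A = (1.67×10^-8)(731)/(1.307e-06) = 9.34 Ω
R₍71₎ = R₍20₎(1 + αΔT) = 9.34 × (1 + 0.0035×51) = 11.01 Ω
P = I²R = (7.22)² × 11.01 = 574 W

574 W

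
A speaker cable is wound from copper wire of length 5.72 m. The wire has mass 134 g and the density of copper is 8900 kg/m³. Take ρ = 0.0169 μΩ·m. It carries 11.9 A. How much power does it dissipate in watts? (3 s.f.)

ρ = 0.0169 μΩ·m = 1.69×10^-8 Ω·m
A = m/(density·L) = 0.134/(8900×5.72) = 2.6322e-06 m²
R = ρL/A = (1.69×10^-8)(5.72)/(2.6322e-06) = 0.03673 Ω
P = I²R = (11.9)² × 0.03673 = 5.20 W

5.20 W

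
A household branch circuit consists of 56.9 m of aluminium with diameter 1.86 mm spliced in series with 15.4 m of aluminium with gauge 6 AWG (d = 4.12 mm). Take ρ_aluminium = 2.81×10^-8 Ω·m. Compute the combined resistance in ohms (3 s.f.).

Segment 1: A = π(d/2)² = π(9.3000e-04 m)² = 2.717e-06 m²
R₁ = ρL/A = (2.81×10^-8)(56.9)/(2.717e-06) = 0.5884 Ω
Segment 2: A = π(4.12/2 mm)² = π(2.0600e-03 m)² = 1.333e-05 m²
R₂ = (2.81×10^-8)(15.4)/(1.333e-05) = 0.03246 Ω
R = R₁ + R₂ = 0.621 Ω

0.621 Ω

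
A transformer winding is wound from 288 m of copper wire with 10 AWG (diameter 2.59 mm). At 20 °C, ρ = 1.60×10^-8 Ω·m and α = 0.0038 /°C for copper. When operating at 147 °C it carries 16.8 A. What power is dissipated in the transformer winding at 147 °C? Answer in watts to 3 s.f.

A = π(2.59/2 mm)² = π(1.2950e-03 m)² = 5.269e-06 m²
R₍20₎ = ρL/A = (1.60×10^-8)(288)/(5.269e-06) = 0.8746 Ω
R₍147₎ = R₍20₎(1 + αΔT) = 0.8746 × (1 + 0.0038×127) = 1.297 Ω
P = I²R = (16.8)² × 1.297 = 366 W

366 W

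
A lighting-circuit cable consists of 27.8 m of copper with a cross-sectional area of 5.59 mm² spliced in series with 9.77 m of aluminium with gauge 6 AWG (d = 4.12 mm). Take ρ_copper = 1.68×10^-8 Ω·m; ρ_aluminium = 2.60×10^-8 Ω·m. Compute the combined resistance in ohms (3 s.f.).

0.103 Ω

Segment 1: A = 5.59 mm² = 5.590e-06 m²
R₁ = ρL/A = (1.68×10^-8)(27.8)/(5.590e-06) = 0.08355 Ω
Segment 2: A = π(4.12/2 mm)² = π(2.0600e-03 m)² = 1.333e-05 m²
R₂ = (2.60×10^-8)(9.77)/(1.333e-05) = 0.01905 Ω
R = R₁ + R₂ = 0.103 Ω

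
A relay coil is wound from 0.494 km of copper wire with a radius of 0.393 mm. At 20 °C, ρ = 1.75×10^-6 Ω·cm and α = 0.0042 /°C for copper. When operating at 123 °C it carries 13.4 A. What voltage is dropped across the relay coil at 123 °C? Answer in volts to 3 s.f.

342 V

ρ = 1.75×10^-6 Ω·cm = 1.75×10^-8 Ω·m
A = πr² = π(3.9300e-04 m)² = 4.852e-07 m²
R₍20₎ = ρL/A = (1.75×10^-8)(494)/(4.852e-07) = 17.82 Ω
R₍123₎ = R₍20₎(1 + αΔT) = 17.82 × (1 + 0.0042×103) = 25.52 Ω
V = IR = 13.4 × 25.52 = 342 V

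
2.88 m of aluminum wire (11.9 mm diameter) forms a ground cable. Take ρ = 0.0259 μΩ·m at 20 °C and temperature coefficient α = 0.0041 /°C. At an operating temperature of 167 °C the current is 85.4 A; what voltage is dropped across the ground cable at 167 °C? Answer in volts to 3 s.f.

0.0918 V

ρ = 0.0259 μΩ·m = 2.59×10^-8 Ω·m
A = π(d/2)² = π(5.9500e-03 m)² = 1.112e-04 m²
R₍20₎ = ρL/A = (2.59×10^-8)(2.88)/(1.112e-04) = 6.707×10^-4 Ω
R₍167₎ = R₍20₎(1 + αΔT) = 6.707×10^-4 × (1 + 0.0041×147) = 0.001075 Ω
V = IR = 85.4 × 0.001075 = 0.0918 V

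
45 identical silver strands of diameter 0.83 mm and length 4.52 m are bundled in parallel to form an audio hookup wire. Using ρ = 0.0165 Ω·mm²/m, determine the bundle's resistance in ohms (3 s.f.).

0.00306 Ω

ρ = 0.0165 Ω·mm²/m = 1.65×10^-8 Ω·m
A_strand = π(4.1500e-04 m)² = 5.411e-07 m²
R_strand = ρL/A = (1.65×10^-8)(4.52)/(5.411e-07) = 0.1378 Ω
R_total = R_strand/N = 0.1378/45 = 0.00306 Ω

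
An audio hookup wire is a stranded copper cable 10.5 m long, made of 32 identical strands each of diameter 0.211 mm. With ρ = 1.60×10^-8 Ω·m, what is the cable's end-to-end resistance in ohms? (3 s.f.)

A_strand = π(1.0550e-04 m)² = 3.497e-08 m²
R_strand = ρL/A = (1.60×10^-8)(10.5)/(3.497e-08) = 4.805 Ω
R_total = R_strand/N = 4.805/32 = 0.150 Ω

0.150 Ω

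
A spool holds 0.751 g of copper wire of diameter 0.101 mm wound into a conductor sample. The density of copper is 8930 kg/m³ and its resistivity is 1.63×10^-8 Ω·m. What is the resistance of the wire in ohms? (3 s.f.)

21.4 Ω

A = π(d/2)² = π(5.0500e-05 m)² = 8.0118e-09 m²
L = m/(density·A) = 7.510×10^-4/(8930×8.0118e-09) = 10.5 m
R = ρL/A = (1.63×10^-8)(10.5)/(8.0118e-09) = 21.4 Ω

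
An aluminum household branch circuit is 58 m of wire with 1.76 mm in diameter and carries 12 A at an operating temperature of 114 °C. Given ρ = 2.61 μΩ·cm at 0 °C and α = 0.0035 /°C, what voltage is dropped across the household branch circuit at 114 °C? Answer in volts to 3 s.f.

10.4 V

ρ = 2.61 μΩ·cm = 2.61×10^-8 Ω·m
A = π(d/2)² = π(8.8000e-04 m)² = 2.433e-06 m²
R₍0₎ = ρL/A = (2.61×10^-8)(58)/(2.433e-06) = 0.6222 Ω
R₍114₎ = R₍0₎(1 + αΔT) = 0.6222 × (1 + 0.0035×114) = 0.8705 Ω
V = IR = 12 × 0.8705 = 10.4 V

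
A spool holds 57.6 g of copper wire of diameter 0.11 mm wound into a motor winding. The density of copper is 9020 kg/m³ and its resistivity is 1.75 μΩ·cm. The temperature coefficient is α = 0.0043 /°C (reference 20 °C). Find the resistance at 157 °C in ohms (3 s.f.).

1970 Ω

ρ = 1.75 μΩ·cm = 1.75×10^-8 Ω·m
A = π(d/2)² = π(5.5000e-05 m)² = 9.5033e-09 m²
L = m/(density·A) = 0.0576/(9020×9.5033e-09) = 672 m
R = ρL/A = (1.75×10^-8)(672)/(9.5033e-09) = 1237 Ω
R(157 °C) = 1237 × (1 + 0.0043×137) = 1970 Ω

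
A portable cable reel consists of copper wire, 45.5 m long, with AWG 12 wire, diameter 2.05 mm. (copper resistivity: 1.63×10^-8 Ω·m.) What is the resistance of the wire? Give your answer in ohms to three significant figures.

A = π(2.05/2 mm)² = π(1.0250e-03 m)² = 3.301e-06 m²
R = ρL/A = (1.63×10^-8)(45.5 m)/(3.301e-06 m²) = 0.225 Ω

0.225 Ω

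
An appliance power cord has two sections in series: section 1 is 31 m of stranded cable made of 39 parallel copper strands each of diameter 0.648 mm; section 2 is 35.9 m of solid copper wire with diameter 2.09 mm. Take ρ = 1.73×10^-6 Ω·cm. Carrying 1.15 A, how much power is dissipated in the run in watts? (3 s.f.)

0.295 W

ρ = 1.73×10^-6 Ω·cm = 1.73×10^-8 Ω·m
Section 1: A_strand = π(3.2400e-04)² = 3.298e-07 m²; R₁ = ρL/(N·A_s) = (1.73×10^-8)(31)/(39×3.298e-07) = 0.0417 Ω
Section 2: A = π(d/2)² = π(1.0450e-03 m)² = 3.431e-06 m²
R₂ = (1.73×10^-8)(35.9)/(3.431e-06) = 0.181 Ω
R = R₁ + R₂ = 0.2227 Ω
P = I²R = (1.15)² × 0.2227 = 0.295 W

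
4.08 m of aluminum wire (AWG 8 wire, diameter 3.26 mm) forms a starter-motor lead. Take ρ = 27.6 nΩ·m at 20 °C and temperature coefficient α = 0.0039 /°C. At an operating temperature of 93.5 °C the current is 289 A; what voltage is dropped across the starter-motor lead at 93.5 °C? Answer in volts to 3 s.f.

5.02 V

ρ = 27.6 nΩ·m = 2.76×10^-8 Ω·m
A = π(3.26/2 mm)² = π(1.6300e-03 m)² = 8.347e-06 m²
R₍20₎ = ρL/A = (2.76×10^-8)(4.08)/(8.347e-06) = 0.01349 Ω
R₍93.5₎ = R₍20₎(1 + αΔT) = 0.01349 × (1 + 0.0039×73.5) = 0.01736 Ω
V = IR = 289 × 0.01736 = 5.02 V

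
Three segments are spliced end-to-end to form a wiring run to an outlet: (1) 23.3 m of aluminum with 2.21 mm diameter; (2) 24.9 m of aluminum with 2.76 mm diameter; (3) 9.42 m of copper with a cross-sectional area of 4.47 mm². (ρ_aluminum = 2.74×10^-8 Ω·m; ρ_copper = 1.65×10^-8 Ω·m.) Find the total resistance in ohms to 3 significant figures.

0.315 Ω

Seg 1: A = π(d/2)² = π(1.1050e-03 m)² = 3.836e-06 m²
R_1 = (2.74×10^-8)(23.3)/(3.836e-06) = 0.1664 Ω
Seg 2: A = π(d/2)² = π(1.3800e-03 m)² = 5.983e-06 m²
R_2 = (2.74×10^-8)(24.9)/(5.983e-06) = 0.114 Ω
Seg 3: A = 4.47 mm² = 4.470e-06 m²
R_3 = (1.65×10^-8)(9.42)/(4.470e-06) = 0.03477 Ω
R_total = R_1 + R_2 + R_3 = 0.315 Ω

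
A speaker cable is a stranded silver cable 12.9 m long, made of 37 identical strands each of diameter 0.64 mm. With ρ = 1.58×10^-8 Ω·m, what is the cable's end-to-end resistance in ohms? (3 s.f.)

0.0171 Ω

A_strand = π(3.2000e-04 m)² = 3.217e-07 m²
R_strand = ρL/A = (1.58×10^-8)(12.9)/(3.217e-07) = 0.6336 Ω
R_total = R_strand/N = 0.6336/37 = 0.0171 Ω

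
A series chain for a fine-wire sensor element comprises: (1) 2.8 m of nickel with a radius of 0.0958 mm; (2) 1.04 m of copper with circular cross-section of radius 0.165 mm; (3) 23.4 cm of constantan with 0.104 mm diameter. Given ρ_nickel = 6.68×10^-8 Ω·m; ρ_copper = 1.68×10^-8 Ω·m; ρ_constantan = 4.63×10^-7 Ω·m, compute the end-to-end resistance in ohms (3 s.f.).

19.4 Ω

Seg 1: A = πr² = π(9.5800e-05 m)² = 2.883e-08 m²
R_1 = (6.68×10^-8)(2.8)/(2.883e-08) = 6.487 Ω
Seg 2: A = πr² = π(1.6500e-04 m)² = 8.553e-08 m²
R_2 = (1.68×10^-8)(1.04)/(8.553e-08) = 0.2043 Ω
Seg 3: A = π(d/2)² = π(5.2000e-05 m)² = 8.495e-09 m²
R_3 = (4.63×10^-7)(0.234)/(8.495e-09) = 12.75 Ω
R_total = R_1 + R_2 + R_3 = 19.4 Ω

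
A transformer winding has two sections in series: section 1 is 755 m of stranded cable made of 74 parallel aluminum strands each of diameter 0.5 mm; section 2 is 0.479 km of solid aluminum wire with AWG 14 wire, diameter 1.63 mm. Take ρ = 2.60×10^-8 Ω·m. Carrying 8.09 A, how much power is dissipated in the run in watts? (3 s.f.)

Section 1: A_strand = π(2.5000e-04)² = 1.963e-07 m²; R₁ = ρL/(N·A_s) = (2.60×10^-8)(755)/(74×1.963e-07) = 1.351 Ω
Section 2: A = π(1.63/2 mm)² = π(8.1500e-04 m)² = 2.087e-06 m²
R₂ = (2.60×10^-8)(479)/(2.087e-06) = 5.968 Ω
R = R₁ + R₂ = 7.319 Ω
P = I²R = (8.09)² × 7.319 = 479 W

479 W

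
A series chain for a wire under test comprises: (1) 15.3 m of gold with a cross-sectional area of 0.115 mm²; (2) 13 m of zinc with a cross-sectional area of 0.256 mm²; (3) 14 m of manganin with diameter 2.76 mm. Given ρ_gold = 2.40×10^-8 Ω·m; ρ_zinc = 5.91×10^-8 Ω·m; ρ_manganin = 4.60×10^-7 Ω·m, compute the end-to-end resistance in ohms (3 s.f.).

Seg 1: A = 0.115 mm² = 1.150e-07 m²
R_1 = (2.40×10^-8)(15.3)/(1.150e-07) = 3.193 Ω
Seg 2: A = 0.256 mm² = 2.560e-07 m²
R_2 = (5.91×10^-8)(13)/(2.560e-07) = 3.001 Ω
Seg 3: A = π(d/2)² = π(1.3800e-03 m)² = 5.983e-06 m²
R_3 = (4.60×10^-7)(14)/(5.983e-06) = 1.076 Ω
R_total = R_1 + R_2 + R_3 = 7.27 Ω

7.27 Ω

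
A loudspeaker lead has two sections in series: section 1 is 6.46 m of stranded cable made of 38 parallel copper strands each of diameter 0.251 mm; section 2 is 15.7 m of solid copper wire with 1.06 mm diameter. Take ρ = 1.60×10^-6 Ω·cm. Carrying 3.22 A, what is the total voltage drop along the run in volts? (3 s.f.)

ρ = 1.60×10^-6 Ω·cm = 1.60×10^-8 Ω·m
Section 1: A_strand = π(1.2550e-04)² = 4.948e-08 m²; R₁ = ρL/(N·A_s) = (1.60×10^-8)(6.46)/(38×4.948e-08) = 0.05497 Ω
Section 2: A = π(d/2)² = π(5.3000e-04 m)² = 8.825e-07 m²
R₂ = (1.60×10^-8)(15.7)/(8.825e-07) = 0.2847 Ω
R = R₁ + R₂ = 0.3396 Ω
V = IR = 3.22 × 0.3396 = 1.09 V

1.09 V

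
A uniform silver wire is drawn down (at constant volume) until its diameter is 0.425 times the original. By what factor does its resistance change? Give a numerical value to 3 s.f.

Volume constant ⇒ L' = L/r² with r = 0.425. R' = ρL'/A' = ρ(L/r²)/(πr²d₀²/4) = R/r⁴.
Factor = 30.7

30.7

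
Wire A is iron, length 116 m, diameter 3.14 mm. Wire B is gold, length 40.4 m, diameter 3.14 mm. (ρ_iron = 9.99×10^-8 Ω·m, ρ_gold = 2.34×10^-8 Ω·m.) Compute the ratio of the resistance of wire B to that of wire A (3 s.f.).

R ∝ ρL/d², so R_B/R_A = (ρ_B/ρ_A) × (L_B/L_A)
= (2.34×10^-8/9.99×10^-8) × (40.4/116) = 0.0816

0.0816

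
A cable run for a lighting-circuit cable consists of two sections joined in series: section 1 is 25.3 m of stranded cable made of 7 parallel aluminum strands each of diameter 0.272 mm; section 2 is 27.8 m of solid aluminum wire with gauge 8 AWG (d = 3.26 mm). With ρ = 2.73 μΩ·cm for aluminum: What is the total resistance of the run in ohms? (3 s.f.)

ρ = 2.73 μΩ·cm = 2.73×10^-8 Ω·m
Section 1: A_strand = π(1.3600e-04)² = 5.811e-08 m²; R₁ = ρL/(N·A_s) = (2.73×10^-8)(25.3)/(7×5.811e-08) = 1.698 Ω
Section 2: A = π(3.26/2 mm)² = π(1.6300e-03 m)² = 8.347e-06 m²
R₂ = (2.73×10^-8)(27.8)/(8.347e-06) = 0.09092 Ω
R = R₁ + R₂ = 1.79 Ω

1.79 Ω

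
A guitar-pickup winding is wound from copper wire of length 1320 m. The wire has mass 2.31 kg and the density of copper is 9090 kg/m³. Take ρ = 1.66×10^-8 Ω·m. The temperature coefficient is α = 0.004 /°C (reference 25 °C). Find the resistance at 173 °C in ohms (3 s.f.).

A = m/(density·L) = 2.31/(9090×1320) = 1.9252e-07 m²
R = ρL/A = (1.66×10^-8)(1320)/(1.9252e-07) = 113.8 Ω
R(173 °C) = 113.8 × (1 + 0.004×148) = 181 Ω

181 Ω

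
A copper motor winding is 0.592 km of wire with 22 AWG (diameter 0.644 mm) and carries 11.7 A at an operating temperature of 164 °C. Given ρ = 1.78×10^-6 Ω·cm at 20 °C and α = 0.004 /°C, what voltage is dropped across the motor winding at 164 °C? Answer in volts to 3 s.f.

ρ = 1.78×10^-6 Ω·cm = 1.78×10^-8 Ω·m
A = π(0.644/2 mm)² = π(3.2200e-04 m)² = 3.257e-07 m²
R₍20₎ = ρL/A = (1.78×10^-8)(592)/(3.257e-07) = 32.35 Ω
R₍164₎ = R₍20₎(1 + αΔT) = 32.35 × (1 + 0.004×144) = 50.98 Ω
V = IR = 11.7 × 50.98 = 597 V

597 V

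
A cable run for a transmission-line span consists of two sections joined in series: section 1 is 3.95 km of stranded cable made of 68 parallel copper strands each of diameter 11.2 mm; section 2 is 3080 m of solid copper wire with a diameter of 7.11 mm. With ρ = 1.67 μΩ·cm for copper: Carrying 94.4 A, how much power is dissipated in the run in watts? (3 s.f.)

11600 W

ρ = 1.67 μΩ·cm = 1.67×10^-8 Ω·m
Section 1: A_strand = π(5.6000e-03)² = 9.852e-05 m²; R₁ = ρL/(N·A_s) = (1.67×10^-8)(3950)/(68×9.852e-05) = 0.009846 Ω
Section 2: A = π(d/2)² = π(3.5550e-03 m)² = 3.970e-05 m²
R₂ = (1.67×10^-8)(3080)/(3.970e-05) = 1.296 Ω
R = R₁ + R₂ = 1.305 Ω
P = I²R = (94.4)² × 1.305 = 11600 W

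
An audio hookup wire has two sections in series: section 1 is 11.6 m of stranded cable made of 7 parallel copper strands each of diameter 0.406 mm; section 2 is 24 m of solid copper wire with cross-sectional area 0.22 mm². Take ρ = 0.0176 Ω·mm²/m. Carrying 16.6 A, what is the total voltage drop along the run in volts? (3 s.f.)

ρ = 0.0176 Ω·mm²/m = 1.76×10^-8 Ω·m
Section 1: A_strand = π(2.0300e-04)² = 1.295e-07 m²; R₁ = ρL/(N·A_s) = (1.76×10^-8)(11.6)/(7×1.295e-07) = 0.2253 Ω
Section 2: A = 0.22 mm² = 2.200e-07 m²
R₂ = (1.76×10^-8)(24)/(2.200e-07) = 1.92 Ω
R = R₁ + R₂ = 2.145 Ω
V = IR = 16.6 × 2.145 = 35.6 V

35.6 V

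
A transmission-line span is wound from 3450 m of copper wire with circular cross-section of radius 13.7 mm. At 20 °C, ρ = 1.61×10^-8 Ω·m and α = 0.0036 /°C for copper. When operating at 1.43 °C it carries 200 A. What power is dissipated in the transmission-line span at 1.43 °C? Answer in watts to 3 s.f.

A = πr² = π(1.3700e-02 m)² = 5.896e-04 m²
R₍20₎ = ρL/A = (1.61×10^-8)(3450)/(5.896e-04) = 0.0942 Ω
R₍1.43₎ = R₍20₎(1 + αΔT) = 0.0942 × (1 + 0.0036×-18.6) = 0.0879 Ω
P = I²R = (200)² × 0.0879 = 3520 W

3520 W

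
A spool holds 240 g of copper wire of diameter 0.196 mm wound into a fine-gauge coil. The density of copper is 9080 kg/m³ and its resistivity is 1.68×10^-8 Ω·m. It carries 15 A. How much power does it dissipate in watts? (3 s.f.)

A = π(d/2)² = π(9.8000e-05 m)² = 3.0172e-08 m²
L = m/(density·A) = 0.24/(9080×3.0172e-08) = 876 m
R = ρL/A = (1.68×10^-8)(876)/(3.0172e-08) = 487.8 Ω
P = I²R = (15)² × 487.8 = 1.10×10^5 W

1.10×10^5 W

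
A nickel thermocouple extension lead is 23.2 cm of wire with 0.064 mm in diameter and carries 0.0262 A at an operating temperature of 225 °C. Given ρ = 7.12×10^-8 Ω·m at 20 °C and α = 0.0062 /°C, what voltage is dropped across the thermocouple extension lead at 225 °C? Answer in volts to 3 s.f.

A = π(d/2)² = π(3.2000e-05 m)² = 3.217e-09 m²
R₍20₎ = ρL/A = (7.12×10^-8)(0.232)/(3.217e-09) = 5.135 Ω
R₍225₎ = R₍20₎(1 + αΔT) = 5.135 × (1 + 0.0062×205) = 11.66 Ω
V = IR = 0.0262 × 11.66 = 0.306 V

0.306 V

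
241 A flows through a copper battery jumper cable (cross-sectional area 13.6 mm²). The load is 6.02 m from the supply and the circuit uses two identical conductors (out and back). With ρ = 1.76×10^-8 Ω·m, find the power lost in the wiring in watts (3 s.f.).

905 W

A = 13.6 mm² = 1.360e-05 m²
Total conductor length (both ways) L = 2 × 6.02 = 12.04 m
R = ρL/A = (1.76×10^-8)(12.04)/(1.360e-05) = 0.01558 Ω
P = I²R = (241)² × 0.01558 = 905 W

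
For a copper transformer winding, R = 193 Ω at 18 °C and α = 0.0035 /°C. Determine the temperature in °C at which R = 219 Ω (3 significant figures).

56.5 °C

R = R₀(1 + α(T − T₀)) ⇒ T = T₀ + (R/R₀ − 1)/α
T = 18 + (219/193 − 1)/0.0035 = 18 + (0.1347)/0.0035 = 56.5 °C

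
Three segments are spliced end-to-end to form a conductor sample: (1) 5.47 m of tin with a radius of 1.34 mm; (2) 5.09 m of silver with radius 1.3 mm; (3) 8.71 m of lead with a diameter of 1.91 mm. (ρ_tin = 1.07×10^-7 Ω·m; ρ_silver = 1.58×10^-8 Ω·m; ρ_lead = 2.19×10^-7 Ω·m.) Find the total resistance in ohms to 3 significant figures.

Seg 1: A = πr² = π(1.3400e-03 m)² = 5.641e-06 m²
R_1 = (1.07×10^-7)(5.47)/(5.641e-06) = 0.1038 Ω
Seg 2: A = πr² = π(1.3000e-03 m)² = 5.309e-06 m²
R_2 = (1.58×10^-8)(5.09)/(5.309e-06) = 0.01515 Ω
Seg 3: A = π(d/2)² = π(9.5500e-04 m)² = 2.865e-06 m²
R_3 = (2.19×10^-7)(8.71)/(2.865e-06) = 0.6657 Ω
R_total = R_1 + R_2 + R_3 = 0.785 Ω

0.785 Ω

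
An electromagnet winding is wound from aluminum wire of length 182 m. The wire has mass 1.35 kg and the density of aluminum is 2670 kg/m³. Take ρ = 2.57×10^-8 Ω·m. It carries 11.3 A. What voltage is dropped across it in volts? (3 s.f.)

A = m/(density·L) = 1.35/(2670×182) = 2.7781e-06 m²
R = ρL/A = (2.57×10^-8)(182)/(2.7781e-06) = 1.684 Ω
V = IR = 11.3 × 1.684 = 19.0 V

19.0 V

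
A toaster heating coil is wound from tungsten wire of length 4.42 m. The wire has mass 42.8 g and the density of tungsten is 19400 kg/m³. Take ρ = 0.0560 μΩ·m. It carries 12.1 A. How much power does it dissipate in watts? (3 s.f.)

ρ = 0.0560 μΩ·m = 5.60×10^-8 Ω·m
A = m/(density·L) = 0.0428/(19400×4.42) = 4.9914e-07 m²
R = ρL/A = (5.60×10^-8)(4.42)/(4.9914e-07) = 0.4959 Ω
P = I²R = (12.1)² × 0.4959 = 72.6 W

72.6 W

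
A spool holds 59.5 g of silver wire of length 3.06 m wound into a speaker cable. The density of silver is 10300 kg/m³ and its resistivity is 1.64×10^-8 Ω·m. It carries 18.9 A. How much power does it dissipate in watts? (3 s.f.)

A = m/(density·L) = 0.0595/(10300×3.06) = 1.8878e-06 m²
R = ρL/A = (1.64×10^-8)(3.06)/(1.8878e-06) = 0.02658 Ω
P = I²R = (18.9)² × 0.02658 = 9.50 W

9.50 W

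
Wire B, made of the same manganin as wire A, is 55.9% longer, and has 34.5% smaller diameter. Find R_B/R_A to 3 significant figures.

R ∝ L/d², so R_B/R_A = (1 + 55.9/100) × (1 − 34.5/100)⁻²
= 1.559 × 2.331 = 3.63

3.63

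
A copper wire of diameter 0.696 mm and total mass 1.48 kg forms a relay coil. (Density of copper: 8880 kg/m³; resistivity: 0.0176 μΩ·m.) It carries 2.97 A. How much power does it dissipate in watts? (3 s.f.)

ρ = 0.0176 μΩ·m = 1.76×10^-8 Ω·m
A = π(d/2)² = π(3.4800e-04 m)² = 3.8046e-07 m²
L = m/(density·A) = 1.48/(8880×3.8046e-07) = 438.1 m
R = ρL/A = (1.76×10^-8)(438.1)/(3.8046e-07) = 20.26 Ω
P = I²R = (2.97)² × 20.26 = 179 W

179 W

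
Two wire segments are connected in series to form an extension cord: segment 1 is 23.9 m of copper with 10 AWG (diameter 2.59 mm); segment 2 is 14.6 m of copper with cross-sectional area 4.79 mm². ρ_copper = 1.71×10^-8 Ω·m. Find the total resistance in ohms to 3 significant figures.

Segment 1: A = π(2.59/2 mm)² = π(1.2950e-03 m)² = 5.269e-06 m²
R₁ = ρL/A = (1.71×10^-8)(23.9)/(5.269e-06) = 0.07757 Ω
Segment 2: A = 4.79 mm² = 4.790e-06 m²
R₂ = (1.71×10^-8)(14.6)/(4.790e-06) = 0.05212 Ω
R = R₁ + R₂ = 0.130 Ω

0.130 Ω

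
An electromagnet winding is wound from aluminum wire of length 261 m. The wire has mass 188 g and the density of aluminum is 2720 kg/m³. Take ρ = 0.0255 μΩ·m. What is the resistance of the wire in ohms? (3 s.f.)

ρ = 0.0255 μΩ·m = 2.55×10^-8 Ω·m
A = m/(density·L) = 0.188/(2720×261) = 2.6482e-07 m²
R = ρL/A = (2.55×10^-8)(261)/(2.6482e-07) = 25.1 Ω

25.1 Ω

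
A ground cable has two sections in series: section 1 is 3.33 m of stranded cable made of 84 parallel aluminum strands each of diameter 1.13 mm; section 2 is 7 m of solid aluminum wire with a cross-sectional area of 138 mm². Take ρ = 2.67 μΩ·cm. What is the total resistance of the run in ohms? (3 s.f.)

0.00241 Ω

ρ = 2.67 μΩ·cm = 2.67×10^-8 Ω·m
Section 1: A_strand = π(5.6500e-04)² = 1.003e-06 m²; R₁ = ρL/(N·A_s) = (2.67×10^-8)(3.33)/(84×1.003e-06) = 0.001055 Ω
Section 2: A = 138 mm² = 1.380e-04 m²
R₂ = (2.67×10^-8)(7)/(1.380e-04) = 0.001354 Ω
R = R₁ + R₂ = 0.00241 Ω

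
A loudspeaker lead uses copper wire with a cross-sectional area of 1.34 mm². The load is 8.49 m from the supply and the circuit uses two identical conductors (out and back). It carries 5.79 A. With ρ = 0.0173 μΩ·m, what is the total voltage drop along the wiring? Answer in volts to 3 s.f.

1.27 V

ρ = 0.0173 μΩ·m = 1.73×10^-8 Ω·m
A = 1.34 mm² = 1.340e-06 m²
Total conductor length (both ways) L = 2 × 8.49 = 16.98 m
R = ρL/A = (1.73×10^-8)(16.98)/(1.340e-06) = 0.2192 Ω
V = IR = 5.79 × 0.2192 = 1.27 V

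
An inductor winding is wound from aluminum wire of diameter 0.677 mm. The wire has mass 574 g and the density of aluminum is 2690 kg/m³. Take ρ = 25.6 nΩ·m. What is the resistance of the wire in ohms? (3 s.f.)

ρ = 25.6 nΩ·m = 2.56×10^-8 Ω·m
A = π(d/2)² = π(3.3850e-04 m)² = 3.5997e-07 m²
L = m/(density·A) = 0.574/(2690×3.5997e-07) = 592.8 m
R = ρL/A = (2.56×10^-8)(592.8)/(3.5997e-07) = 42.2 Ω

42.2 Ω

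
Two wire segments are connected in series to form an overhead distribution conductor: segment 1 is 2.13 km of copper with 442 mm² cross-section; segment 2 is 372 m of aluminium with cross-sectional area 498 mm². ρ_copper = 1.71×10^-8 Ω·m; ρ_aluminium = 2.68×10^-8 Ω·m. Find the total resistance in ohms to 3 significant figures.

Segment 1: A = 442 mm² = 4.420e-04 m²
R₁ = ρL/A = (1.71×10^-8)(2130)/(4.420e-04) = 0.0824 Ω
Segment 2: A = 498 mm² = 4.980e-04 m²
R₂ = (2.68×10^-8)(372)/(4.980e-04) = 0.02002 Ω
R = R₁ + R₂ = 0.102 Ω

0.102 Ω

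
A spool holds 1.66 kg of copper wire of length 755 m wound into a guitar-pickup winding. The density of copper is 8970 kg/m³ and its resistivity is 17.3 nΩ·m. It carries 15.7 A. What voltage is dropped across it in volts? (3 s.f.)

ρ = 17.3 nΩ·m = 1.73×10^-8 Ω·m
A = m/(density·L) = 1.66/(8970×755) = 2.4511e-07 m²
R = ρL/A = (1.73×10^-8)(755)/(2.4511e-07) = 53.29 Ω
V = IR = 15.7 × 53.29 = 837 V

837 V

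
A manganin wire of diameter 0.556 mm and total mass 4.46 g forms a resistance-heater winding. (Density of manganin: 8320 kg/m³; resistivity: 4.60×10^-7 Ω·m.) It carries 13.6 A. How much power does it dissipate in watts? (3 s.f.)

774 W

A = π(d/2)² = π(2.7800e-04 m)² = 2.4279e-07 m²
L = m/(density·A) = 0.00446/(8320×2.4279e-07) = 2.208 m
R = ρL/A = (4.60×10^-7)(2.208)/(2.4279e-07) = 4.183 Ω
P = I²R = (13.6)² × 4.183 = 774 W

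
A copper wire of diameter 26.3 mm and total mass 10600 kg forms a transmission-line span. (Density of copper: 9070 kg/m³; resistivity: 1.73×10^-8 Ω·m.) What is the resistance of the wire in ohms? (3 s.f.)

A = π(d/2)² = π(1.3150e-02 m)² = 5.4325e-04 m²
L = m/(density·A) = 10600/(9070×5.4325e-04) = 2151 m
R = ρL/A = (1.73×10^-8)(2151)/(5.4325e-04) = 0.0685 Ω

0.0685 Ω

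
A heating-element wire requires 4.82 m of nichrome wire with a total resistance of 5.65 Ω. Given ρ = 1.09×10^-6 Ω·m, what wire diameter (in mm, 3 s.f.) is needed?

A = ρL/R = (1.09×10^-6)(4.82)/(5.65) = 9.299e-07 m²
d = 2√(A/π) = 1.088e-03 m = 1.09 mm

1.09 mm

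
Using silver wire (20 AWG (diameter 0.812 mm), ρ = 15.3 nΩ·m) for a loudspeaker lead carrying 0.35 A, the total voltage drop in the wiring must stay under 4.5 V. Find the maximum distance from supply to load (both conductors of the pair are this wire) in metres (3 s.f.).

218 m

ρ = 15.3 nΩ·m = 1.53×10^-8 Ω·m
A = π(0.812/2 mm)² = π(4.0600e-04 m)² = 5.178e-07 m²
L_max = V_max·A/(2·ρI) = (4.5)(5.178e-07)/(2×1.53×10^-8×0.35) = 218 m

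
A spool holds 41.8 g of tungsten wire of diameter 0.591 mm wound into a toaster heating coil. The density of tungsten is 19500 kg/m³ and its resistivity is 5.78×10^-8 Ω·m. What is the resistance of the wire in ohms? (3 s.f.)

A = π(d/2)² = π(2.9550e-04 m)² = 2.7432e-07 m²
L = m/(density·A) = 0.0418/(19500×2.7432e-07) = 7.814 m
R = ρL/A = (5.78×10^-8)(7.814)/(2.7432e-07) = 1.65 Ω

1.65 Ω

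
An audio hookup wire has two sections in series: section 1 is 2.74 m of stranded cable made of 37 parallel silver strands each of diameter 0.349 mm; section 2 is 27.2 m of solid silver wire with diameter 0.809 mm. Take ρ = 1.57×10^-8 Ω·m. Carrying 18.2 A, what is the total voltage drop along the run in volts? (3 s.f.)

15.3 V

Section 1: A_strand = π(1.7450e-04)² = 9.566e-08 m²; R₁ = ρL/(N·A_s) = (1.57×10^-8)(2.74)/(37×9.566e-08) = 0.01215 Ω
Section 2: A = π(d/2)² = π(4.0450e-04 m)² = 5.140e-07 m²
R₂ = (1.57×10^-8)(27.2)/(5.140e-07) = 0.8308 Ω
R = R₁ + R₂ = 0.8429 Ω
V = IR = 18.2 × 0.8429 = 15.3 V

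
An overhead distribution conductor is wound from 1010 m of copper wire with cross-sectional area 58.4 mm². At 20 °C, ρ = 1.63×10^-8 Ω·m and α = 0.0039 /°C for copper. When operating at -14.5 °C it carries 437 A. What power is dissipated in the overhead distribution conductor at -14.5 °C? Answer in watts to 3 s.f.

A = 58.4 mm² = 5.840e-05 m²
R₍20₎ = ρL/A = (1.63×10^-8)(1010)/(5.840e-05) = 0.2819 Ω
R₍-14.5₎ = R₍20₎(1 + αΔT) = 0.2819 × (1 + 0.0039×-34.5) = 0.244 Ω
P = I²R = (437)² × 0.244 = 46600 W

46600 W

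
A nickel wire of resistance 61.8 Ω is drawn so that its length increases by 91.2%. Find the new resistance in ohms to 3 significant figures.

k = 1 + 91.2/100 = 1.912; volume constant ⇒ A' = A/k, so R' = k²R.
R' = 3.656 × 61.8 = 226 Ω

226 Ω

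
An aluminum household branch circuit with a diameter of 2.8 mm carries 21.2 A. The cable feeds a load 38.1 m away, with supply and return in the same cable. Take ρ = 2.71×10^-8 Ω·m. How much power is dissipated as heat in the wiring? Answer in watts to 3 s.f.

A = π(d/2)² = π(1.4000e-03 m)² = 6.158e-06 m²
Total conductor length (both ways) L = 2 × 38.1 = 76.2 m
R = ρL/A = (2.71×10^-8)(76.2)/(6.158e-06) = 0.3354 Ω
P = I²R = (21.2)² × 0.3354 = 151 W

151 W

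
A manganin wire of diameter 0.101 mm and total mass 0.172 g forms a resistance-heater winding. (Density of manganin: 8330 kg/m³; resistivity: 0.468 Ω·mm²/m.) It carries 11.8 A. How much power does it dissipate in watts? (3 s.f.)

21000 W

ρ = 0.468 Ω·mm²/m = 4.68×10^-7 Ω·m
A = π(d/2)² = π(5.0500e-05 m)² = 8.0118e-09 m²
L = m/(density·A) = 1.720×10^-4/(8330×8.0118e-09) = 2.577 m
R = ρL/A = (4.68×10^-7)(2.577)/(8.0118e-09) = 150.5 Ω
P = I²R = (11.8)² × 150.5 = 21000 W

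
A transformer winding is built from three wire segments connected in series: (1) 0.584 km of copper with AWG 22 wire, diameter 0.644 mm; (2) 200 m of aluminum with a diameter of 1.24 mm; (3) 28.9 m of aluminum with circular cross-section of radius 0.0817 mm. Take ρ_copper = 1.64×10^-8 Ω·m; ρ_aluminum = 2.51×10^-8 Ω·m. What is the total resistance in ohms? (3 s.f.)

68.2 Ω

Seg 1: A = π(0.644/2 mm)² = π(3.2200e-04 m)² = 3.257e-07 m²
R_1 = (1.64×10^-8)(584)/(3.257e-07) = 29.4 Ω
Seg 2: A = π(d/2)² = π(6.2000e-04 m)² = 1.208e-06 m²
R_2 = (2.51×10^-8)(200)/(1.208e-06) = 4.157 Ω
Seg 3: A = πr² = π(8.1700e-05 m)² = 2.097e-08 m²
R_3 = (2.51×10^-8)(28.9)/(2.097e-08) = 34.59 Ω
R_total = R_1 + R_2 + R_3 = 68.2 Ω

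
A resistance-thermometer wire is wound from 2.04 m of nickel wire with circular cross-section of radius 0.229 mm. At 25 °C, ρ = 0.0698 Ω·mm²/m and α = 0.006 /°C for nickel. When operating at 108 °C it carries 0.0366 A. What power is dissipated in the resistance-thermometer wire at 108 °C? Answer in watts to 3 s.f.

0.00173 W

ρ = 0.0698 Ω·mm²/m = 6.98×10^-8 Ω·m
A = πr² = π(2.2900e-04 m)² = 1.647e-07 m²
R₍25₎ = ρL/A = (6.98×10^-8)(2.04)/(1.647e-07) = 0.8643 Ω
R₍108₎ = R₍25₎(1 + αΔT) = 0.8643 × (1 + 0.006×83) = 1.295 Ω
P = I²R = (0.0366)² × 1.295 = 0.00173 W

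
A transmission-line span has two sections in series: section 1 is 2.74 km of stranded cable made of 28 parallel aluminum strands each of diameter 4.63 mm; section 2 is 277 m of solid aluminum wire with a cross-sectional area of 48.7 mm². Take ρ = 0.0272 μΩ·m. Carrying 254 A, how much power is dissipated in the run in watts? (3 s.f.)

ρ = 0.0272 μΩ·m = 2.72×10^-8 Ω·m
Section 1: A_strand = π(2.3150e-03)² = 1.684e-05 m²; R₁ = ρL/(N·A_s) = (2.72×10^-8)(2740)/(28×1.684e-05) = 0.1581 Ω
Section 2: A = 48.7 mm² = 4.870e-05 m²
R₂ = (2.72×10^-8)(277)/(4.870e-05) = 0.1547 Ω
R = R₁ + R₂ = 0.3128 Ω
P = I²R = (254)² × 0.3128 = 20200 W

20200 W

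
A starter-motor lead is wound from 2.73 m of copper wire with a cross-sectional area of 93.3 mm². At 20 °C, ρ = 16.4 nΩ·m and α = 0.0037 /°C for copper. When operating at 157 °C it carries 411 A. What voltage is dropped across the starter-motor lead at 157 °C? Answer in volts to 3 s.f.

0.297 V

ρ = 16.4 nΩ·m = 1.64×10^-8 Ω·m
A = 93.3 mm² = 9.330e-05 m²
R₍20₎ = ρL/A = (1.64×10^-8)(2.73)/(9.330e-05) = 4.799×10^-4 Ω
R₍157₎ = R₍20₎(1 + αΔT) = 4.799×10^-4 × (1 + 0.0037×137) = 7.231×10^-4 Ω
V = IR = 411 × 7.231×10^-4 = 0.297 V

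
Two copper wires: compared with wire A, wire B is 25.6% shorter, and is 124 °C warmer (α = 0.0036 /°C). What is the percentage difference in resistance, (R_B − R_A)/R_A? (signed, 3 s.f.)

7.61%

R ∝ ρL/d² with ρ ∝ (1+αΔT), so R_B/R_A = (1 − 25.6/100) × (1 + 0.0036×124)
= 0.744 × 1.446 = 1.076
(R_B − R_A)/R_A = 1.076 − 1 = 7.61%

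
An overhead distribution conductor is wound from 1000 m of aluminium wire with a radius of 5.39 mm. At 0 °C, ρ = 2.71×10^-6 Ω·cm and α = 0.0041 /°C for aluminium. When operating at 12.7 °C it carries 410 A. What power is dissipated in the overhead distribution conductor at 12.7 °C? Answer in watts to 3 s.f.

ρ = 2.71×10^-6 Ω·cm = 2.71×10^-8 Ω·m
A = πr² = π(5.3900e-03 m)² = 9.127e-05 m²
R₍0₎ = ρL/A = (2.71×10^-8)(1000)/(9.127e-05) = 0.2969 Ω
R₍12.7₎ = R₍0₎(1 + αΔT) = 0.2969 × (1 + 0.0041×12.7) = 0.3124 Ω
P = I²R = (410)² × 0.3124 = 52500 W

52500 W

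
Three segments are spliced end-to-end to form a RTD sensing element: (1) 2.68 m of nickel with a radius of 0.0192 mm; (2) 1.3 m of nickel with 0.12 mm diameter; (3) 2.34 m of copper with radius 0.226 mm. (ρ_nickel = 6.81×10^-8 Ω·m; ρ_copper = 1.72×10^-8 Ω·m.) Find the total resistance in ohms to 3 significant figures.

Seg 1: A = πr² = π(1.9200e-05 m)² = 1.158e-09 m²
R_1 = (6.81×10^-8)(2.68)/(1.158e-09) = 157.6 Ω
Seg 2: A = π(d/2)² = π(6.0000e-05 m)² = 1.131e-08 m²
R_2 = (6.81×10^-8)(1.3)/(1.131e-08) = 7.828 Ω
Seg 3: A = πr² = π(2.2600e-04 m)² = 1.605e-07 m²
R_3 = (1.72×10^-8)(2.34)/(1.605e-07) = 0.2508 Ω
R_total = R_1 + R_2 + R_3 = 166 Ω

166 Ω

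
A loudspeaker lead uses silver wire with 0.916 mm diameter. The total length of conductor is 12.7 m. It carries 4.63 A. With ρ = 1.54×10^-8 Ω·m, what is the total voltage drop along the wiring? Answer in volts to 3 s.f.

A = π(d/2)² = π(4.5800e-04 m)² = 6.590e-07 m²
R = ρL/A = (1.54×10^-8)(12.7)/(6.590e-07) = 0.2968 Ω
V = IR = 4.63 × 0.2968 = 1.37 V

1.37 V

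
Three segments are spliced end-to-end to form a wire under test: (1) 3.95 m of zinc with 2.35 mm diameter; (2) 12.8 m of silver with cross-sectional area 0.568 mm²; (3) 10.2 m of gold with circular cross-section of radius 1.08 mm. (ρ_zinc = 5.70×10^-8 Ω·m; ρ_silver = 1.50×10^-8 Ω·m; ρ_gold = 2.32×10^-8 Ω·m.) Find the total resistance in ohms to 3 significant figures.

0.455 Ω

Seg 1: A = π(d/2)² = π(1.1750e-03 m)² = 4.337e-06 m²
R_1 = (5.70×10^-8)(3.95)/(4.337e-06) = 0.05191 Ω
Seg 2: A = 0.568 mm² = 5.680e-07 m²
R_2 = (1.50×10^-8)(12.8)/(5.680e-07) = 0.338 Ω
Seg 3: A = πr² = π(1.0800e-03 m)² = 3.664e-06 m²
R_3 = (2.32×10^-8)(10.2)/(3.664e-06) = 0.06458 Ω
R_total = R_1 + R_2 + R_3 = 0.455 Ω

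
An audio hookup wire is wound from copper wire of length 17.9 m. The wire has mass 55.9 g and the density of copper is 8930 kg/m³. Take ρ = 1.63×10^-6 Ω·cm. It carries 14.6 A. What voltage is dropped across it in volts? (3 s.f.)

ρ = 1.63×10^-6 Ω·cm = 1.63×10^-8 Ω·m
A = m/(density·L) = 0.0559/(8930×17.9) = 3.4971e-07 m²
R = ρL/A = (1.63×10^-8)(17.9)/(3.4971e-07) = 0.8343 Ω
V = IR = 14.6 × 0.8343 = 12.2 V

12.2 V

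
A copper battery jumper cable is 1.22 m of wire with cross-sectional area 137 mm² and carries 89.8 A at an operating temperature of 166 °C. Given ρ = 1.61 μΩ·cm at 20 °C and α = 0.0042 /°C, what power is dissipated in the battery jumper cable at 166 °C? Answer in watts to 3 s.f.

ρ = 1.61 μΩ·cm = 1.61×10^-8 Ω·m
A = 137 mm² = 1.370e-04 m²
R₍20₎ = ρL/A = (1.61×10^-8)(1.22)/(1.370e-04) = 1.434×10^-4 Ω
R₍166₎ = R₍20₎(1 + αΔT) = 1.434×10^-4 × (1 + 0.0042×146) = 2.313×10^-4 Ω
P = I²R = (89.8)² × 2.313×10^-4 = 1.87 W

1.87 W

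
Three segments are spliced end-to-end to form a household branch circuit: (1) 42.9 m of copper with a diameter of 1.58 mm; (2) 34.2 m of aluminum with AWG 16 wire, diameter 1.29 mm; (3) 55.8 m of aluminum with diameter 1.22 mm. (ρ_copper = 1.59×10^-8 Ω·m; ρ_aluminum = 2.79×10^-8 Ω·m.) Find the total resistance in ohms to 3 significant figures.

2.41 Ω

Seg 1: A = π(d/2)² = π(7.9000e-04 m)² = 1.961e-06 m²
R_1 = (1.59×10^-8)(42.9)/(1.961e-06) = 0.3479 Ω
Seg 2: A = π(1.29/2 mm)² = π(6.4500e-04 m)² = 1.307e-06 m²
R_2 = (2.79×10^-8)(34.2)/(1.307e-06) = 0.7301 Ω
Seg 3: A = π(d/2)² = π(6.1000e-04 m)² = 1.169e-06 m²
R_3 = (2.79×10^-8)(55.8)/(1.169e-06) = 1.332 Ω
R_total = R_1 + R_2 + R_3 = 2.41 Ω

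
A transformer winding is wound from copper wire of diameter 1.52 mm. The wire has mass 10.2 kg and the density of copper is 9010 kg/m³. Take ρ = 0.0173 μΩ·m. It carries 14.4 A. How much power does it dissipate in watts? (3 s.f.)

1230 W

ρ = 0.0173 μΩ·m = 1.73×10^-8 Ω·m
A = π(d/2)² = π(7.6000e-04 m)² = 1.8146e-06 m²
L = m/(density·A) = 10.2/(9010×1.8146e-06) = 623.9 m
R = ρL/A = (1.73×10^-8)(623.9)/(1.8146e-06) = 5.948 Ω
P = I²R = (14.4)² × 5.948 = 1230 W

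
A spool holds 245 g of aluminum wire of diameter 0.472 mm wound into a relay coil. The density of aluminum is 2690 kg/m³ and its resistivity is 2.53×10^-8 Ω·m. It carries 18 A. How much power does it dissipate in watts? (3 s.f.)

A = π(d/2)² = π(2.3600e-04 m)² = 1.7497e-07 m²
L = m/(density·A) = 0.245/(2690×1.7497e-07) = 520.5 m
R = ρL/A = (2.53×10^-8)(520.5)/(1.7497e-07) = 75.26 Ω
P = I²R = (18)² × 75.26 = 24400 W

24400 W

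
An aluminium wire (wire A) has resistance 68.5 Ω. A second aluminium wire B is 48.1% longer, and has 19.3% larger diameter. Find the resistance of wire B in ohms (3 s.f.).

R ∝ L/d², so R_B/R_A = (1 + 48.1/100) × (1 + 19.3/100)⁻²
= 1.481 × 0.7026 = 1.041
R_B = 1.041 × 68.5 = 71.3 Ω

71.3 Ω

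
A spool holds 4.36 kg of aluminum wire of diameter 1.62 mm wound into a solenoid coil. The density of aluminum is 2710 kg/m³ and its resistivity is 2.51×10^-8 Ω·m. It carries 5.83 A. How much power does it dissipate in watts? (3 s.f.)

323 W

A = π(d/2)² = π(8.1000e-04 m)² = 2.0612e-06 m²
L = m/(density·A) = 4.36/(2710×2.0612e-06) = 780.5 m
R = ρL/A = (2.51×10^-8)(780.5)/(2.0612e-06) = 9.505 Ω
P = I²R = (5.83)² × 9.505 = 323 W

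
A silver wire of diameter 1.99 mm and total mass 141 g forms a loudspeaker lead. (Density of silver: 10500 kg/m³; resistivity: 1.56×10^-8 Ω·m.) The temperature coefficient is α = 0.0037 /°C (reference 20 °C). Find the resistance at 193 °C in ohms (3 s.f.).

A = π(d/2)² = π(9.9500e-04 m)² = 3.1103e-06 m²
L = m/(density·A) = 0.141/(10500×3.1103e-06) = 4.318 m
R = ρL/A = (1.56×10^-8)(4.318)/(3.1103e-06) = 0.02166 Ω
R(193 °C) = 0.02166 × (1 + 0.0037×173) = 0.0355 Ω

0.0355 Ω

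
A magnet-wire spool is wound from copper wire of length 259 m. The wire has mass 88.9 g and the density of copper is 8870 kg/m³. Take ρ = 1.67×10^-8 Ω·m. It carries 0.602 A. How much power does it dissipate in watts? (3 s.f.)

A = m/(density·L) = 0.0889/(8870×259) = 3.8697e-08 m²
R = ρL/A = (1.67×10^-8)(259)/(3.8697e-08) = 111.8 Ω
P = I²R = (0.602)² × 111.8 = 40.5 W

40.5 W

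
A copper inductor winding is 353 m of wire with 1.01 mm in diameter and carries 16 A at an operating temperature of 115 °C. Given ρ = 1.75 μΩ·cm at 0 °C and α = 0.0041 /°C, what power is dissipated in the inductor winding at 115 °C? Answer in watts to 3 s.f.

2900 W

ρ = 1.75 μΩ·cm = 1.75×10^-8 Ω·m
A = π(d/2)² = π(5.0500e-04 m)² = 8.012e-07 m²
R₍0₎ = ρL/A = (1.75×10^-8)(353)/(8.012e-07) = 7.71 Ω
R₍115₎ = R₍0₎(1 + αΔT) = 7.71 × (1 + 0.0041×115) = 11.35 Ω
P = I²R = (16)² × 11.35 = 2900 W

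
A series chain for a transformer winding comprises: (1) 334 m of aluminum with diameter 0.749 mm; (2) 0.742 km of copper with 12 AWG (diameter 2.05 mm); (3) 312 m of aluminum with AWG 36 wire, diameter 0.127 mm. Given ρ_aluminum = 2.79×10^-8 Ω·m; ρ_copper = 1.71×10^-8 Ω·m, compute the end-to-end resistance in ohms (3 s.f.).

Seg 1: A = π(d/2)² = π(3.7450e-04 m)² = 4.406e-07 m²
R_1 = (2.79×10^-8)(334)/(4.406e-07) = 21.15 Ω
Seg 2: A = π(2.05/2 mm)² = π(1.0250e-03 m)² = 3.301e-06 m²
R_2 = (1.71×10^-8)(742)/(3.301e-06) = 3.844 Ω
Seg 3: A = π(0.127/2 mm)² = π(6.3500e-05 m)² = 1.267e-08 m²
R_3 = (2.79×10^-8)(312)/(1.267e-08) = 687.2 Ω
R_total = R_1 + R_2 + R_3 = 712 Ω

712 Ω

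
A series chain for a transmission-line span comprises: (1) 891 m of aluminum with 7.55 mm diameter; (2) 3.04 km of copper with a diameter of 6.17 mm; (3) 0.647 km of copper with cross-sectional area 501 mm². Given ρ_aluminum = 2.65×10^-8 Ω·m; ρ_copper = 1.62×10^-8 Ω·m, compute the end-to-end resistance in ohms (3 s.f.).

Seg 1: A = π(d/2)² = π(3.7750e-03 m)² = 4.477e-05 m²
R_1 = (2.65×10^-8)(891)/(4.477e-05) = 0.5274 Ω
Seg 2: A = π(d/2)² = π(3.0850e-03 m)² = 2.990e-05 m²
R_2 = (1.62×10^-8)(3040)/(2.990e-05) = 1.647 Ω
Seg 3: A = 501 mm² = 5.010e-04 m²
R_3 = (1.62×10^-8)(647)/(5.010e-04) = 0.02092 Ω
R_total = R_1 + R_2 + R_3 = 2.20 Ω

2.20 Ω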